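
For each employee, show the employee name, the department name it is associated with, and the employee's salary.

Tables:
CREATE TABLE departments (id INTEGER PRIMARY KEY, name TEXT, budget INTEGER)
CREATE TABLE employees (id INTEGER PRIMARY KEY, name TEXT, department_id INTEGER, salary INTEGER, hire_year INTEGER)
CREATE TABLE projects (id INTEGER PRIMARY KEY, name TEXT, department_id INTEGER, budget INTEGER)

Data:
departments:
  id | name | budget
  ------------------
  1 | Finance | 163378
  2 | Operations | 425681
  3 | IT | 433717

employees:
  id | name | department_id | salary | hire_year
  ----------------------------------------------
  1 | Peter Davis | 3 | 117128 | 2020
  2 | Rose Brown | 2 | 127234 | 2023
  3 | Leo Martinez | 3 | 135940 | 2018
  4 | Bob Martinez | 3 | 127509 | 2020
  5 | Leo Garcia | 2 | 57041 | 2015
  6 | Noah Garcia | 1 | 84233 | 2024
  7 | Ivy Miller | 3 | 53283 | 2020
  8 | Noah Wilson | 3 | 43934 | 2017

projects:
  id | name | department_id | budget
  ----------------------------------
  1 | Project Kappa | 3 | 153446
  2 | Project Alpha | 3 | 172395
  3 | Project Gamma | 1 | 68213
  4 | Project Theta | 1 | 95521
SELECT c.name, p.name AS department, c.salary FROM employees c JOIN departments p ON c.department_id = p.id

Execution result:
name | department | salary
Peter Davis | IT | 117128
Rose Brown | Operations | 127234
Leo Martinez | IT | 135940
Bob Martinez | IT | 127509
Leo Garcia | Operations | 57041
Noah Garcia | Finance | 84233
Ivy Miller | IT | 53283
Noah Wilson | IT | 43934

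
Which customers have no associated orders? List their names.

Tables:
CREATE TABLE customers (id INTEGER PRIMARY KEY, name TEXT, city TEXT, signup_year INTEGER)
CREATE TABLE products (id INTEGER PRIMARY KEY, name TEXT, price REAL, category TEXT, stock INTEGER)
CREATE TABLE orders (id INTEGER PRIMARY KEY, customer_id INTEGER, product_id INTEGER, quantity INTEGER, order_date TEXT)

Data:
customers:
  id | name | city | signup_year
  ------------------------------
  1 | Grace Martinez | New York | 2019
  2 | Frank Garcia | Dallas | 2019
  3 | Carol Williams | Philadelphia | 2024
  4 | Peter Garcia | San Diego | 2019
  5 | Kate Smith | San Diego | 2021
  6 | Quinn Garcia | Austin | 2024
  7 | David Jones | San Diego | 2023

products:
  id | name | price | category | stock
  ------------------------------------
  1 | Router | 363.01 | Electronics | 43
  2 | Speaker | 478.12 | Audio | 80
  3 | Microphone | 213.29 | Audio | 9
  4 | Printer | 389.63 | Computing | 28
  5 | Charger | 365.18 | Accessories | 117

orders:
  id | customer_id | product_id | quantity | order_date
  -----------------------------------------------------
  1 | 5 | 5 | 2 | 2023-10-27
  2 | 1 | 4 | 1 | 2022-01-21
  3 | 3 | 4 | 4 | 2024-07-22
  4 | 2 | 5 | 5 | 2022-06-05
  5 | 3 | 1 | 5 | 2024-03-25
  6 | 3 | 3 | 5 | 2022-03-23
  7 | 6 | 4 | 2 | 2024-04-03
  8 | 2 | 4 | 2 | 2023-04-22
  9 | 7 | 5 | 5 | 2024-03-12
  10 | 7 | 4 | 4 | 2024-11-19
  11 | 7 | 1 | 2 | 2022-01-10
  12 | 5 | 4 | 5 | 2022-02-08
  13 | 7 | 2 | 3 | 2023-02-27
SELECT p.name FROM customers p LEFT JOIN orders c ON c.customer_id = p.id WHERE c.id IS NULL

Execution result:
Peter Garcia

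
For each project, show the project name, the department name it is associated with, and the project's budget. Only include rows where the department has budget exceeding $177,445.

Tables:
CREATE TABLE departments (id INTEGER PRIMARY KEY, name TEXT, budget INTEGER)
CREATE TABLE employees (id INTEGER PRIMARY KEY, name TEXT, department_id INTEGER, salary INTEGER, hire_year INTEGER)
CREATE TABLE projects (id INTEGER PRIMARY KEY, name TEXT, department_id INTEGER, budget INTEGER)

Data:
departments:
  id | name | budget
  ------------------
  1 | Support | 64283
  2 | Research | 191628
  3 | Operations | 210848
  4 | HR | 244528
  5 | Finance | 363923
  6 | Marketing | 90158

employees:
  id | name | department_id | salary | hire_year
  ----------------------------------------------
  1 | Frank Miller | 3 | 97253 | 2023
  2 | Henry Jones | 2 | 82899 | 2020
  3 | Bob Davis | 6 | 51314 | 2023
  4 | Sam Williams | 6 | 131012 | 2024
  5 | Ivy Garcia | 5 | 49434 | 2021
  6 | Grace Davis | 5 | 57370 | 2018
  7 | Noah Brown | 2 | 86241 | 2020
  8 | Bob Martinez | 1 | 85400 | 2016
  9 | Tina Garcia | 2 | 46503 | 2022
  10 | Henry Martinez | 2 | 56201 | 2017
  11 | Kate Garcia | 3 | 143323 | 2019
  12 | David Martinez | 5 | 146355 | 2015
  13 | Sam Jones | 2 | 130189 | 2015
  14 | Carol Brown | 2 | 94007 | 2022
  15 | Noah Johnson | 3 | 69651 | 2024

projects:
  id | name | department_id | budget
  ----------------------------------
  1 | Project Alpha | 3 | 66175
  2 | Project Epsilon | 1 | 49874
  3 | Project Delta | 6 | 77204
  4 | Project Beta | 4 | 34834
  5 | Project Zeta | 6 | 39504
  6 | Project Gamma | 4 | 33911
SELECT c.name, p.name AS department, c.budget FROM projects c JOIN departments p ON c.department_id = p.id WHERE p.budget > 177445

Execution result:
name | department | budget
Project Alpha | Operations | 66175
Project Beta | HR | 34834
Project Gamma | HR | 33911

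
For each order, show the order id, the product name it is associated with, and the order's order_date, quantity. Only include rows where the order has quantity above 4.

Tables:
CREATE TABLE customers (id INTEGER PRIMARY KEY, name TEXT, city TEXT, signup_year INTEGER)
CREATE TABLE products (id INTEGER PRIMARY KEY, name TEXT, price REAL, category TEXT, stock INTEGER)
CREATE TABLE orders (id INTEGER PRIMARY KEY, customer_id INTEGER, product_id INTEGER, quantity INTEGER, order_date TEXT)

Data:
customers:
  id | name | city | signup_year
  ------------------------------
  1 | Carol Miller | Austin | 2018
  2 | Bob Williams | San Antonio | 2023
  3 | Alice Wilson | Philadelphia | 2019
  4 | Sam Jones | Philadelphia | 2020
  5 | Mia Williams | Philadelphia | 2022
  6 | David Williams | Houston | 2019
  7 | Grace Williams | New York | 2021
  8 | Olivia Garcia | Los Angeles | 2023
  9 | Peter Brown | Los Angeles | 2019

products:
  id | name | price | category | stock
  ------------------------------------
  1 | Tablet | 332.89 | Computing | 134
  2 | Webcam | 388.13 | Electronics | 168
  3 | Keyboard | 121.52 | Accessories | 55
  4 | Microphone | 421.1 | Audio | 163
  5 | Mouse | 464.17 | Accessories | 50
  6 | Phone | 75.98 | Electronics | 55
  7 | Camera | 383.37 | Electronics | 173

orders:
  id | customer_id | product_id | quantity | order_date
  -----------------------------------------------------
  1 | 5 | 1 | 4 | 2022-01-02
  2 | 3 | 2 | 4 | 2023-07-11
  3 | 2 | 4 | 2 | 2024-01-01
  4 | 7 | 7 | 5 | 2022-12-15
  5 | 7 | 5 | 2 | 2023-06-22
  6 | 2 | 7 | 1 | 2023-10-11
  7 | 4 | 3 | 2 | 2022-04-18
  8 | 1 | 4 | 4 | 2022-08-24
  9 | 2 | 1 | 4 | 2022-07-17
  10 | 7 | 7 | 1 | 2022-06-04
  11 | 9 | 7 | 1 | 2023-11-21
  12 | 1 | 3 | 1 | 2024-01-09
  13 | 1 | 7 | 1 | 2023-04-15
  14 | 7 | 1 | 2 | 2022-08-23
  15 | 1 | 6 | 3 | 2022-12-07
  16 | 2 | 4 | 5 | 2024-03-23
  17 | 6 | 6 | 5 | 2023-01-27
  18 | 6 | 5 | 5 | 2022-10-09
SELECT c.id, p.name AS product, c.order_date, c.quantity FROM orders c JOIN products p ON c.product_id = p.id WHERE c.quantity > 4

Execution result:
id | product | order_date | quantity
4 | Camera | 2022-12-15 | 5
16 | Microphone | 2024-03-23 | 5
17 | Phone | 2023-01-27 | 5
18 | Mouse | 2022-10-09 | 5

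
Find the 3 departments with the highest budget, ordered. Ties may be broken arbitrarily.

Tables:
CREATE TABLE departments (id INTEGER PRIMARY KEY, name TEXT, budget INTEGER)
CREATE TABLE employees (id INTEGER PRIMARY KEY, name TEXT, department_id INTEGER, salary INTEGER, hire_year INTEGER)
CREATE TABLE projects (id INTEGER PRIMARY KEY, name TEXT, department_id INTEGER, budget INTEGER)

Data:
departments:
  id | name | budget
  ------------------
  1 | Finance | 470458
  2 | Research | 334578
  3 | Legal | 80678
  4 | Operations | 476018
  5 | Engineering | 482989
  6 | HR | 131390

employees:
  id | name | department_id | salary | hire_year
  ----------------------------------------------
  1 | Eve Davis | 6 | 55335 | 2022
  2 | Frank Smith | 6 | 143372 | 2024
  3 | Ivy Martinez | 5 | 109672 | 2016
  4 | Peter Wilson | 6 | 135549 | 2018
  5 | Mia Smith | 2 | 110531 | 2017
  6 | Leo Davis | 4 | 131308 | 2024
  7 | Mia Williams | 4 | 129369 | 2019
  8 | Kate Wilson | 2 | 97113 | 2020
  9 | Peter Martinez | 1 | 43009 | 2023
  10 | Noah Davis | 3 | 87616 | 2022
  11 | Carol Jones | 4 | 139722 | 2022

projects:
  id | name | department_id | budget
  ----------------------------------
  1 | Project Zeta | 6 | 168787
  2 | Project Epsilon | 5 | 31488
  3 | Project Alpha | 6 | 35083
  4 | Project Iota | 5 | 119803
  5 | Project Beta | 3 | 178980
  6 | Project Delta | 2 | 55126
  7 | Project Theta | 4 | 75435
SELECT name, budget FROM departments ORDER BY budget DESC LIMIT 3

Execution result:
name | budget
Engineering | 482989
Operations | 476018
Finance | 470458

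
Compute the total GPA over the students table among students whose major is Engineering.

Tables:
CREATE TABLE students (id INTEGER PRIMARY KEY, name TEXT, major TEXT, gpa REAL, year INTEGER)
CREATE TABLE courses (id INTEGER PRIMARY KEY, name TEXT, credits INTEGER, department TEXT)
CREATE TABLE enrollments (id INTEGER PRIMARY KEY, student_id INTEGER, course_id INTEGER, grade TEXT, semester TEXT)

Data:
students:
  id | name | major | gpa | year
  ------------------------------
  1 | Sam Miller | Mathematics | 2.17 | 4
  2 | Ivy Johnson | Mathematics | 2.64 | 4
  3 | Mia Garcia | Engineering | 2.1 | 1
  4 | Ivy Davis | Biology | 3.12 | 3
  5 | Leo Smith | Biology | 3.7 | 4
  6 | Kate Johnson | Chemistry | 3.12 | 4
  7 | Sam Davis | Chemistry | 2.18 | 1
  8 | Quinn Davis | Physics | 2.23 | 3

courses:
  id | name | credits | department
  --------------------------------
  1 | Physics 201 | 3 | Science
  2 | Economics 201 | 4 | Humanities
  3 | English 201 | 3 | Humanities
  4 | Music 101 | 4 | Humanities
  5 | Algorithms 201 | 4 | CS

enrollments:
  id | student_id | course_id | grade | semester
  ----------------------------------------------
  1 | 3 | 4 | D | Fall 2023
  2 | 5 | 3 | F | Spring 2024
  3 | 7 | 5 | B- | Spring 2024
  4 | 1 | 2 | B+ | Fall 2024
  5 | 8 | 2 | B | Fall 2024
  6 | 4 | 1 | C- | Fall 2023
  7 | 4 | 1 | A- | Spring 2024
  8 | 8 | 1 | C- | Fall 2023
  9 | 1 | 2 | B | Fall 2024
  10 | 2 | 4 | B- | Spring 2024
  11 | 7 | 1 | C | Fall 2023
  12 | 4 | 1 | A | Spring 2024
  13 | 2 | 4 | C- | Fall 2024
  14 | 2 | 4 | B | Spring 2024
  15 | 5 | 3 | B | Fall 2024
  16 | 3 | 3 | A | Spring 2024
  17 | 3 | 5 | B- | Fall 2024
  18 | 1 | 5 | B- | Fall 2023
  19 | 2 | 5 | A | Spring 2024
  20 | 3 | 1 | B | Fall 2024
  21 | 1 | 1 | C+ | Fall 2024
SELECT SUM(gpa) FROM students WHERE major = 'Engineering'

Execution result:
2.10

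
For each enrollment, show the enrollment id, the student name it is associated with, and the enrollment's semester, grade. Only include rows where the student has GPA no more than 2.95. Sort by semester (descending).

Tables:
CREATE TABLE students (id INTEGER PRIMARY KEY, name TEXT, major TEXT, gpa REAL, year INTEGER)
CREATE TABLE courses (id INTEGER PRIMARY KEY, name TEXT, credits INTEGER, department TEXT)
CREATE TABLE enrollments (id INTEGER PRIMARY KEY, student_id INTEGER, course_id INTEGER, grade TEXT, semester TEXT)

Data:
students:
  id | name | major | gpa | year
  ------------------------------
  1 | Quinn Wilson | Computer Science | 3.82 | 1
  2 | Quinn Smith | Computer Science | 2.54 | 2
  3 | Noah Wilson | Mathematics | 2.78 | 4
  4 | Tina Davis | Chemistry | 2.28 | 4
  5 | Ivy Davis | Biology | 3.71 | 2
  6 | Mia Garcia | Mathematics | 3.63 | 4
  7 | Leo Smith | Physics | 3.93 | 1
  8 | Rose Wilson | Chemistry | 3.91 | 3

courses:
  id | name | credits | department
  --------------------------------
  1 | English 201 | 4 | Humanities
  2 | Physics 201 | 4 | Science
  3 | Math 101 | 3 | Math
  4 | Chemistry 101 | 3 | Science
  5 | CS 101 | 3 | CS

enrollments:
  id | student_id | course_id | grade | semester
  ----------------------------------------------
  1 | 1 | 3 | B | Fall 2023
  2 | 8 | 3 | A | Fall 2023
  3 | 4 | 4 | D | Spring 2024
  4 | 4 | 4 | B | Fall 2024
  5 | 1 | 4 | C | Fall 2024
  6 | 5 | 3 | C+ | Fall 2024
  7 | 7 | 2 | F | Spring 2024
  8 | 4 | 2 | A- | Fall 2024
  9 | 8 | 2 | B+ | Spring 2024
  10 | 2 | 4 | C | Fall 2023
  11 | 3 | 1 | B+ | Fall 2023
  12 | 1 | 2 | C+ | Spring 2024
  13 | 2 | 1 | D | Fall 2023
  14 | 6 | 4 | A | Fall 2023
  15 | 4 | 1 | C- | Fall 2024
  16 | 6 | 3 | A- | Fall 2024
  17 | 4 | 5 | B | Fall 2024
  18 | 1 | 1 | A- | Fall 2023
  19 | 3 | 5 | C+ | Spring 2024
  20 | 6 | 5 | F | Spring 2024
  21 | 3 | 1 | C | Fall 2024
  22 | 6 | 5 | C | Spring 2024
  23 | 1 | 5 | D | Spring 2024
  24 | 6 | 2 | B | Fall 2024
SELECT c.id, p.name AS student, c.semester, c.grade FROM enrollments c JOIN students p ON c.student_id = p.id WHERE p.gpa <= 2.95 ORDER BY c.semester DESC

Execution result:
id | student | semester | grade
3 | Tina Davis | Spring 2024 | D
19 | Noah Wilson | Spring 2024 | C+
4 | Tina Davis | Fall 2024 | B
8 | Tina Davis | Fall 2024 | A-
15 | Tina Davis | Fall 2024 | C-
17 | Tina Davis | Fall 2024 | B
21 | Noah Wilson | Fall 2024 | C
10 | Quinn Smith | Fall 2023 | C
11 | Noah Wilson | Fall 2023 | B+
13 | Quinn Smith | Fall 2023 | D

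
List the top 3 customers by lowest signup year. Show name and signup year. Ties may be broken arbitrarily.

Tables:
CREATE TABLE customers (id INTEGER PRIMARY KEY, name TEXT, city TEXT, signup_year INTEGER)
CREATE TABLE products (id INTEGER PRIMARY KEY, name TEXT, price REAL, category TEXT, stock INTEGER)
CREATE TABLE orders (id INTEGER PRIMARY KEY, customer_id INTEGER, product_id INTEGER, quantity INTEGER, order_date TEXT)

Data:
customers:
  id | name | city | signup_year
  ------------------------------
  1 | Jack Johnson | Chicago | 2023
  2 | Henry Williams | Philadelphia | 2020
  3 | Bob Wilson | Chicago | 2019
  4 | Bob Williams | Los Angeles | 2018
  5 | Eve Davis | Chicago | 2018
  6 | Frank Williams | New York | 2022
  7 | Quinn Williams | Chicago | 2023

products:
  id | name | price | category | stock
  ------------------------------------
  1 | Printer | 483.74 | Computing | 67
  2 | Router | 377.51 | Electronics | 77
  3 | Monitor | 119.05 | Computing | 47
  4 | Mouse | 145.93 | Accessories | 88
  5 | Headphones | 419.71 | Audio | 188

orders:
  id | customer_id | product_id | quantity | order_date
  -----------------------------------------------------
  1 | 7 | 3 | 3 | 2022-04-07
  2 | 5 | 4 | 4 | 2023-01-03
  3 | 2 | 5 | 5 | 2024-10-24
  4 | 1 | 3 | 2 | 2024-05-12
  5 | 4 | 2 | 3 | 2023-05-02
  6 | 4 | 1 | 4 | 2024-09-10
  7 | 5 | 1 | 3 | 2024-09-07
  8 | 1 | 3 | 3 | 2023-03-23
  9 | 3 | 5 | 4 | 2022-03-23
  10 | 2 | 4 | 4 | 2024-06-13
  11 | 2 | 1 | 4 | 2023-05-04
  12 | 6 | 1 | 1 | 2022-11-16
SELECT name, signup_year FROM customers ORDER BY signup_year ASC LIMIT 3

Execution result:
name | signup_year
Bob Williams | 2018
Eve Davis | 2018
Bob Wilson | 2019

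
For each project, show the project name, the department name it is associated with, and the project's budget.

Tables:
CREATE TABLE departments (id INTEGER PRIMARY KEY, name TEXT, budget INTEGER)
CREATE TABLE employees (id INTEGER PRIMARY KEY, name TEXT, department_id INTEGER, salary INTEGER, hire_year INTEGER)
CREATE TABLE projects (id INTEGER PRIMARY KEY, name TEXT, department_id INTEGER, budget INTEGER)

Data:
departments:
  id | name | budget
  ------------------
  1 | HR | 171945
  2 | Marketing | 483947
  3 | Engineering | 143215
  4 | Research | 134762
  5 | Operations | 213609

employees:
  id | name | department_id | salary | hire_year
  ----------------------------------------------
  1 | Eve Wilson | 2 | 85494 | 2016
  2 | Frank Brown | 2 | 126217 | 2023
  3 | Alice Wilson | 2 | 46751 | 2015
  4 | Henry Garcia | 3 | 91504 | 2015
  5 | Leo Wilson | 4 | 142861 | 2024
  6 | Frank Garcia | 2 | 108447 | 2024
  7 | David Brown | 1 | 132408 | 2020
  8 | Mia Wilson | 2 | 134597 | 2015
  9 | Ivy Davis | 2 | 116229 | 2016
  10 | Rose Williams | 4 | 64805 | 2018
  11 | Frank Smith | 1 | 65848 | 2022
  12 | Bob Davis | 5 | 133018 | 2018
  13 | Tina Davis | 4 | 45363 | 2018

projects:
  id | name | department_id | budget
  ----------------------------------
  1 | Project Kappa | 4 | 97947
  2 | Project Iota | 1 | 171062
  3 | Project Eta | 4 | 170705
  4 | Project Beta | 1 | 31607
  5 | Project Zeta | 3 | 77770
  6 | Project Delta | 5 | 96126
SELECT c.name, p.name AS department, c.budget FROM projects c JOIN departments p ON c.department_id = p.id

Execution result:
name | department | budget
Project Kappa | Research | 97947
Project Iota | HR | 171062
Project Eta | Research | 170705
Project Beta | HR | 31607
Project Zeta | Engineering | 77770
Project Delta | Operations | 96126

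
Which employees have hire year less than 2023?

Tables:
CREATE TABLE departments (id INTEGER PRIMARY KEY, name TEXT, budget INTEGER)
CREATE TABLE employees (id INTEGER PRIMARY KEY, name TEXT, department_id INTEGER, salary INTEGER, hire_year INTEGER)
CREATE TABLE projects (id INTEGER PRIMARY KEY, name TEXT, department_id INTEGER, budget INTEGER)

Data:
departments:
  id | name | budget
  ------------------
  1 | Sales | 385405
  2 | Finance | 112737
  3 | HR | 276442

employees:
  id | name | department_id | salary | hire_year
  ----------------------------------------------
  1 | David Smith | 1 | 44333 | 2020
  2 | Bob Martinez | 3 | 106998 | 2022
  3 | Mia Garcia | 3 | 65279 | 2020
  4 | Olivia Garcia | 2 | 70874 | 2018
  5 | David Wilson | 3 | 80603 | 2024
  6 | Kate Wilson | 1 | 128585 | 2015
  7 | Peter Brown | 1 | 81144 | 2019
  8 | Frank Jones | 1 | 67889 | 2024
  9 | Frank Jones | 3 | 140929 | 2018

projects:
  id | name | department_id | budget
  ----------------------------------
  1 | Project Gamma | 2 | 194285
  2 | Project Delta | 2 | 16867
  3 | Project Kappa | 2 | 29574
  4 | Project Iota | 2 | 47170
SELECT name, hire_year FROM employees WHERE hire_year < 2023

Execution result:
name | hire_year
David Smith | 2020
Bob Martinez | 2022
Mia Garcia | 2020
Olivia Garcia | 2018
Kate Wilson | 2015
Peter Brown | 2019
Frank Jones | 2018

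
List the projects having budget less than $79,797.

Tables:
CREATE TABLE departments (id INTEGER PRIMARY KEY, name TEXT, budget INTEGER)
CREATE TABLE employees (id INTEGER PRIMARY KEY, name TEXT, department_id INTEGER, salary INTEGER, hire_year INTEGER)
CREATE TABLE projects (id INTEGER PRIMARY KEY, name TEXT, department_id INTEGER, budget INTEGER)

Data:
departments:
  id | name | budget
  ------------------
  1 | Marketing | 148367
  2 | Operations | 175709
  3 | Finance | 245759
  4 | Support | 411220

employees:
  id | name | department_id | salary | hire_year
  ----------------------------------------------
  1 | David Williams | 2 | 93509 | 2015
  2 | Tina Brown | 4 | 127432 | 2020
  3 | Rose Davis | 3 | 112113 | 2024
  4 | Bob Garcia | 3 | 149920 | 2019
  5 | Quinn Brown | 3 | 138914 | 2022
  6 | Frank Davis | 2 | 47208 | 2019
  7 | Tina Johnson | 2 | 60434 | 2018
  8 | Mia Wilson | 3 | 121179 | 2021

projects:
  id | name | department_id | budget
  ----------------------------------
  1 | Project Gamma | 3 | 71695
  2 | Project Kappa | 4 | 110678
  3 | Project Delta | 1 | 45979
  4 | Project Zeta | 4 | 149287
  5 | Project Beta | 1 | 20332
SELECT name, budget FROM projects WHERE budget < 79797

Execution result:
name | budget
Project Gamma | 71695
Project Delta | 45979
Project Beta | 20332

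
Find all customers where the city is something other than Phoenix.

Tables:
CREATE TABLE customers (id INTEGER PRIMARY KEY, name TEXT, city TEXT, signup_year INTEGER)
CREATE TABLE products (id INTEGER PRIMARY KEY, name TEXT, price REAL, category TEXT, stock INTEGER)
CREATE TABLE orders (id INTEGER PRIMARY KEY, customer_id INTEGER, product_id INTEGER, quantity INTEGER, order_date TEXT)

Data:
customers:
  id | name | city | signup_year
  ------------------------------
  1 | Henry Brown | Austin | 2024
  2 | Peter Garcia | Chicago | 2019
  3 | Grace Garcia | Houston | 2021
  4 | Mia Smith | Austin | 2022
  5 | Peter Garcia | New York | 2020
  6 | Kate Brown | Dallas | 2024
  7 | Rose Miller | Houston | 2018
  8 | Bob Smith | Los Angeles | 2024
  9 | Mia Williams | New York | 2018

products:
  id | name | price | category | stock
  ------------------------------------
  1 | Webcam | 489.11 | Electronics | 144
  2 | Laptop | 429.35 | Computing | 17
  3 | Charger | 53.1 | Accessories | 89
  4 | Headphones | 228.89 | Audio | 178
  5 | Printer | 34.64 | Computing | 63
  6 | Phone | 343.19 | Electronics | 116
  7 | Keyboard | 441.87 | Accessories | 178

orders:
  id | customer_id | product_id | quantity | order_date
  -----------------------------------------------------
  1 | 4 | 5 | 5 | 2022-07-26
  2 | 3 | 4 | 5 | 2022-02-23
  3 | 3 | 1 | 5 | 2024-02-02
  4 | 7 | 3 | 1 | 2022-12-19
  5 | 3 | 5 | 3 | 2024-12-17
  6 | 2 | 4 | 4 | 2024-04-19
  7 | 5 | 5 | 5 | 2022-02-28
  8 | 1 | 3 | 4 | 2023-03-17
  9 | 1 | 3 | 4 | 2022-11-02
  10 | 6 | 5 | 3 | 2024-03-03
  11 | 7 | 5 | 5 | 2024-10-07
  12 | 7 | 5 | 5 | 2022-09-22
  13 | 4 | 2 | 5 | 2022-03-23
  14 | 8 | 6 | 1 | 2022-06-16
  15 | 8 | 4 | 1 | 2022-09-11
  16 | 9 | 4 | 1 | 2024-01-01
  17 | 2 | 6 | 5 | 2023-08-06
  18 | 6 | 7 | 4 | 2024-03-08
SELECT name, city FROM customers WHERE city <> 'Phoenix'

Execution result:
name | city
Henry Brown | Austin
Peter Garcia | Chicago
Grace Garcia | Houston
Mia Smith | Austin
Peter Garcia | New York
Kate Brown | Dallas
Rose Miller | Houston
Bob Smith | Los Angeles
Mia Williams | New York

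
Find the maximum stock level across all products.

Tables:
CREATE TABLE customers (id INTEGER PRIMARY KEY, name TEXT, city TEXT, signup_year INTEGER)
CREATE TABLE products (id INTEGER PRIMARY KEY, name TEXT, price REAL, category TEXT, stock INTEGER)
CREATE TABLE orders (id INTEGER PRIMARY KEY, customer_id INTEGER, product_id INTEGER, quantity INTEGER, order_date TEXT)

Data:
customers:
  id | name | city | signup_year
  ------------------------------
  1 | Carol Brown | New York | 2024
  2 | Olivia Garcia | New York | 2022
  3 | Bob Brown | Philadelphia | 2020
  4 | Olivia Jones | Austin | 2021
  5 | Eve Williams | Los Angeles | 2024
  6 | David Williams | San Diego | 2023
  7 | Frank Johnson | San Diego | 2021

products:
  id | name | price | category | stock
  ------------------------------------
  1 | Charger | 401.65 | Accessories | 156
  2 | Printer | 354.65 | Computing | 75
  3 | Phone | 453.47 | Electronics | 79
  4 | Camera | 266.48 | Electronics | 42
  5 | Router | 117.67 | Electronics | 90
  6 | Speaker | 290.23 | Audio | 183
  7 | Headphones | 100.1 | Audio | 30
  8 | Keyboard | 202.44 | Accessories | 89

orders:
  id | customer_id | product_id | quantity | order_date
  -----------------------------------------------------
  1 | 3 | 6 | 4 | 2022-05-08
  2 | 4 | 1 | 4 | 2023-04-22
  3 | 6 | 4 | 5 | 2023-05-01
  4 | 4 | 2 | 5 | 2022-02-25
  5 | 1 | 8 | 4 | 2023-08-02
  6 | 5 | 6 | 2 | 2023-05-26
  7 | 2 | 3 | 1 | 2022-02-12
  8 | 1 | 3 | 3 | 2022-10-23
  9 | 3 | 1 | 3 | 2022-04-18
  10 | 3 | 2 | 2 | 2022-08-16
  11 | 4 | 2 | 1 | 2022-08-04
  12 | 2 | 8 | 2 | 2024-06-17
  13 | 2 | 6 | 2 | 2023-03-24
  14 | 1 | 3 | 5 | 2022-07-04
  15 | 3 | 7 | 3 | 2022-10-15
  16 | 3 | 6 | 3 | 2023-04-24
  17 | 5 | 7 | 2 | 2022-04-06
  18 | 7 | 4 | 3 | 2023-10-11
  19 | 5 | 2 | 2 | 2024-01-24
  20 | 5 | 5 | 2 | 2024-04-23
SELECT MAX(stock) FROM products

Execution result:
183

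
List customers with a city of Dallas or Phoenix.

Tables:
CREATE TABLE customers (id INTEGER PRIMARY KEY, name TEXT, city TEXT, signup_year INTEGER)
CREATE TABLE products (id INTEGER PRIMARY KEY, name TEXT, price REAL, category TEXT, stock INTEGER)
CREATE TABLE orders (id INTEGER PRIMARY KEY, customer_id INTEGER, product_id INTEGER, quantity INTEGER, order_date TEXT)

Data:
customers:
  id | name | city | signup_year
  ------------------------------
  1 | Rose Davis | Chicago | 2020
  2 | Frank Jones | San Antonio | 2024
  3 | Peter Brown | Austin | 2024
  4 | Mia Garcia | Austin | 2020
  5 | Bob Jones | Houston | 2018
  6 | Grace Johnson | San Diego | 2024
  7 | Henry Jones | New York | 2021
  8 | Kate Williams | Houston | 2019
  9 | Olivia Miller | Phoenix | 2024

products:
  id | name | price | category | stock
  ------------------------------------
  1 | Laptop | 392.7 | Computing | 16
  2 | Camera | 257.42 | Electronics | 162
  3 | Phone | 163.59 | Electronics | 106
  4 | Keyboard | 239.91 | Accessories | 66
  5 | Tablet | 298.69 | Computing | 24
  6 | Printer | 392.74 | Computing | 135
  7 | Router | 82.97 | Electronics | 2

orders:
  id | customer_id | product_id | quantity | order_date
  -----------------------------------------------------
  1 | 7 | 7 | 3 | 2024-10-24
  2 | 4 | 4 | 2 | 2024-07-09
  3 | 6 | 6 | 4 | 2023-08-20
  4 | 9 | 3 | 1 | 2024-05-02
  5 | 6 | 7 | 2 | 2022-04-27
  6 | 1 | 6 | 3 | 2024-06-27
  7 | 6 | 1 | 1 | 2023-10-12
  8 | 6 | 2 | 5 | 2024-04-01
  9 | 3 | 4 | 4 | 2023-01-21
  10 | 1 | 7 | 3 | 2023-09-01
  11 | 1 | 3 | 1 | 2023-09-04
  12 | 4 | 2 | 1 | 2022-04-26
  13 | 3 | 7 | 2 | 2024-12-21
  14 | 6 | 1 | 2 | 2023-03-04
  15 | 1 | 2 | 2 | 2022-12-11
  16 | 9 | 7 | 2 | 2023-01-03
SELECT name, city FROM customers WHERE city IN ('Dallas', 'Phoenix')

Execution result:
name | city
Olivia Miller | Phoenix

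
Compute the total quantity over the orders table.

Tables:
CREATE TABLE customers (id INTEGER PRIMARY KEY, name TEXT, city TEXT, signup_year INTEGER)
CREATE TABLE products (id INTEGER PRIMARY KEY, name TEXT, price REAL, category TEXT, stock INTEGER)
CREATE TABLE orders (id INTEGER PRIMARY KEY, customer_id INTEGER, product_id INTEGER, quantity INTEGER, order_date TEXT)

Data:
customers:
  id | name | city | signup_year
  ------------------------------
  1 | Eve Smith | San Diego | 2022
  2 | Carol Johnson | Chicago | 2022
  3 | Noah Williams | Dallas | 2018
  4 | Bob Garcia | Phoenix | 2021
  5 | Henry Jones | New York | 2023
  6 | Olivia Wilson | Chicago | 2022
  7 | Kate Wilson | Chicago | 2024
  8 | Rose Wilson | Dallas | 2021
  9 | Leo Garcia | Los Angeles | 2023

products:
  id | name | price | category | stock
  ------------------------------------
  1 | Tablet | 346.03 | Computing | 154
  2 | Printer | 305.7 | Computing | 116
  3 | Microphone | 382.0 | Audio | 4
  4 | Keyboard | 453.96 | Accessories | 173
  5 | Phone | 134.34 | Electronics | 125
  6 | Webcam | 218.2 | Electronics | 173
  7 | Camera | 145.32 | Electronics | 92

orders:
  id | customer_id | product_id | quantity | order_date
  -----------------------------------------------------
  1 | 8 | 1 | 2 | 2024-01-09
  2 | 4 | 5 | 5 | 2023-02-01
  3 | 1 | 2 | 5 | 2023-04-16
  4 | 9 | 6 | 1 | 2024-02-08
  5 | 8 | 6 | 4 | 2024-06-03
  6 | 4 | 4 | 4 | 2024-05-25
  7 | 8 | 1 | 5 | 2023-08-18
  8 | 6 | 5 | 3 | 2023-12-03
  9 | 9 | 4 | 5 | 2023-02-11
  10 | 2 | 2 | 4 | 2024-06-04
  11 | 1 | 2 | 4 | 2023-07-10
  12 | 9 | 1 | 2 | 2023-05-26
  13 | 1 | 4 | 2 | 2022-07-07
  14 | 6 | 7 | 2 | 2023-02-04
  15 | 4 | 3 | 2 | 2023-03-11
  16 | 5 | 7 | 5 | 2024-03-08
SELECT SUM(quantity) FROM orders

Execution result:
55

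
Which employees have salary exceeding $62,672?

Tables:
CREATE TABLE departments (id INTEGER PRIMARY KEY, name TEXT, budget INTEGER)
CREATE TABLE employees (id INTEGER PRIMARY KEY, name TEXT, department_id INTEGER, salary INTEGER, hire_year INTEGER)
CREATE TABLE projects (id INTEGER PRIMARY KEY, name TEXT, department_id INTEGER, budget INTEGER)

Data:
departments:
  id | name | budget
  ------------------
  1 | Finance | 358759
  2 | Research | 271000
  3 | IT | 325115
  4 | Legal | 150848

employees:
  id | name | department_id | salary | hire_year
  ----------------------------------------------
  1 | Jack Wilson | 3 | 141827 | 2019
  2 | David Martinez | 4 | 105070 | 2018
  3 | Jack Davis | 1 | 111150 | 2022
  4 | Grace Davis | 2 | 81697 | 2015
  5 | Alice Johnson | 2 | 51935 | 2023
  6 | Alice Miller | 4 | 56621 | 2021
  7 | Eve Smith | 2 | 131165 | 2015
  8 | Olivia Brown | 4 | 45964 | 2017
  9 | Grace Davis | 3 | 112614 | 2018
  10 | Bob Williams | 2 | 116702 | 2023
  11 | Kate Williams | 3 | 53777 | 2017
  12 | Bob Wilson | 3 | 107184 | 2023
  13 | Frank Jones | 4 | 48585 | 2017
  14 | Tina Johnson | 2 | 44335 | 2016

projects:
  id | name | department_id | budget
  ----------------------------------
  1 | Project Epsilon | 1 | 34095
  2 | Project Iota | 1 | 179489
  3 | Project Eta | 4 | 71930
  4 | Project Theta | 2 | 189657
SELECT name, salary FROM employees WHERE salary > 62672

Execution result:
name | salary
Jack Wilson | 141827
David Martinez | 105070
Jack Davis | 111150
Grace Davis | 81697
Eve Smith | 131165
Grace Davis | 112614
Bob Williams | 116702
Bob Wilson | 107184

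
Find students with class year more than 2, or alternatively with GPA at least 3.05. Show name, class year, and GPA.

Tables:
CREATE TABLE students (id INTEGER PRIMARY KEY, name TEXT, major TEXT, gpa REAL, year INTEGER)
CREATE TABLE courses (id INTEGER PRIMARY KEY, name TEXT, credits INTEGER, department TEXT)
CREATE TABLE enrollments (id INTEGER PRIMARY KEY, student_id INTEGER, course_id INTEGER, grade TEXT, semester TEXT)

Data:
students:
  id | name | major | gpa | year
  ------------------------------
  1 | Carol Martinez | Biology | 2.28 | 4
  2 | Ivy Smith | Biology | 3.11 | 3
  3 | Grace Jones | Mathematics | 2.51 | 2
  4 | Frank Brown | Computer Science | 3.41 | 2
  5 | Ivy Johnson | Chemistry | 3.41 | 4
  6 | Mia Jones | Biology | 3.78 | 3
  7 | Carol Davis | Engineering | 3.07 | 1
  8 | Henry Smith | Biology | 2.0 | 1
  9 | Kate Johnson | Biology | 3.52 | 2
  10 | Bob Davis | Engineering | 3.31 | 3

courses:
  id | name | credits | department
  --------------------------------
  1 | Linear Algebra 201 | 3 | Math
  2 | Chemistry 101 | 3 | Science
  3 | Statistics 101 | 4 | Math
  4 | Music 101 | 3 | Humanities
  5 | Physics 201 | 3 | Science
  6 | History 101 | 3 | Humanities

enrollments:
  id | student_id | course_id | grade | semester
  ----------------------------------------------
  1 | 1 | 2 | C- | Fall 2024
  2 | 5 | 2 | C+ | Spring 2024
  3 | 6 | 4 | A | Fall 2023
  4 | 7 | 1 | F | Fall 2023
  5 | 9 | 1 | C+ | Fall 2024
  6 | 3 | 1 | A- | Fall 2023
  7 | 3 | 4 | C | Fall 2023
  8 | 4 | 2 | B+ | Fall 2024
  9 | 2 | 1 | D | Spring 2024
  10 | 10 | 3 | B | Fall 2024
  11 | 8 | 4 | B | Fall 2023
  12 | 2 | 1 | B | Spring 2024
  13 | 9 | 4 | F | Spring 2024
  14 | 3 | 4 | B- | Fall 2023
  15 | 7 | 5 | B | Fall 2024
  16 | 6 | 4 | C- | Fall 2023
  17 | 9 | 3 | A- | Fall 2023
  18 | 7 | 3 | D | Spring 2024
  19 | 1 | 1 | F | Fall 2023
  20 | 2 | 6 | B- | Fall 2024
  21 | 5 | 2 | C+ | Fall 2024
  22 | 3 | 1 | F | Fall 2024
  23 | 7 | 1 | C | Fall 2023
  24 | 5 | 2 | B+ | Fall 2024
SELECT name, year, gpa FROM students WHERE year > 2 OR gpa >= 3.05

Execution result:
name | year | gpa
Carol Martinez | 4 | 2.28
Ivy Smith | 3 | 3.11
Frank Brown | 2 | 3.41
Ivy Johnson | 4 | 3.41
Mia Jones | 3 | 3.78
Carol Davis | 1 | 3.07
Kate Johnson | 2 | 3.52
Bob Davis | 3 | 3.31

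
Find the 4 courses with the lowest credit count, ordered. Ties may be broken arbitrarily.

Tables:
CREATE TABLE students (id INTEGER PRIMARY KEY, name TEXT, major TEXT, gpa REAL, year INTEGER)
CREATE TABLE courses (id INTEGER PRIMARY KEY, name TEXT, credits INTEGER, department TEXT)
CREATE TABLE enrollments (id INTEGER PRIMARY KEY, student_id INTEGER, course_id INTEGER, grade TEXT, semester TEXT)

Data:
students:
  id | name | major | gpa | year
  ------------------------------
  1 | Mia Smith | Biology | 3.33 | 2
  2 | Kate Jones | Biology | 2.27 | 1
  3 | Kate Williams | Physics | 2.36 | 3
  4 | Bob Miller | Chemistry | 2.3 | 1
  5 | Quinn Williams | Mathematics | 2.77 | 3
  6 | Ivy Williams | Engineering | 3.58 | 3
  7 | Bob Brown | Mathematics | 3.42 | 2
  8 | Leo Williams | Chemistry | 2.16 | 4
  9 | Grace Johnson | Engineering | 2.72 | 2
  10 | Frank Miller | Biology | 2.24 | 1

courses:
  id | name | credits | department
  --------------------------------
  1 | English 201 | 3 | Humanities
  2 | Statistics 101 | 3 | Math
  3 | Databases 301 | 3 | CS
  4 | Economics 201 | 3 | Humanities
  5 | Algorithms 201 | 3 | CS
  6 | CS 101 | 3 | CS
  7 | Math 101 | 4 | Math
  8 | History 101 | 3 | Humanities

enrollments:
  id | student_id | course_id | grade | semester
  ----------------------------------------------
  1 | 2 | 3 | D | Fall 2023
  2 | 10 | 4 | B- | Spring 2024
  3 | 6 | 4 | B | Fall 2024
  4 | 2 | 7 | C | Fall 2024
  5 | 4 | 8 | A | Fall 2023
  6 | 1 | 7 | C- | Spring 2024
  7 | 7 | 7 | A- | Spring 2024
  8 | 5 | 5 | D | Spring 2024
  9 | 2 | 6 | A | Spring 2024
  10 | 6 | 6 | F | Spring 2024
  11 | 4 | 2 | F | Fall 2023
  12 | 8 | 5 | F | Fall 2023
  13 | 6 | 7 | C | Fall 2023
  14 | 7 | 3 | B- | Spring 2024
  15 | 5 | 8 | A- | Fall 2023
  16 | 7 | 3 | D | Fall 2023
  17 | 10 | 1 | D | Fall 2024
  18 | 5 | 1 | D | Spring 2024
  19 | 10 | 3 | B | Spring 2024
SELECT name, credits FROM courses ORDER BY credits ASC LIMIT 4

Execution result:
name | credits
English 201 | 3
Statistics 101 | 3
Databases 301 | 3
Economics 201 | 3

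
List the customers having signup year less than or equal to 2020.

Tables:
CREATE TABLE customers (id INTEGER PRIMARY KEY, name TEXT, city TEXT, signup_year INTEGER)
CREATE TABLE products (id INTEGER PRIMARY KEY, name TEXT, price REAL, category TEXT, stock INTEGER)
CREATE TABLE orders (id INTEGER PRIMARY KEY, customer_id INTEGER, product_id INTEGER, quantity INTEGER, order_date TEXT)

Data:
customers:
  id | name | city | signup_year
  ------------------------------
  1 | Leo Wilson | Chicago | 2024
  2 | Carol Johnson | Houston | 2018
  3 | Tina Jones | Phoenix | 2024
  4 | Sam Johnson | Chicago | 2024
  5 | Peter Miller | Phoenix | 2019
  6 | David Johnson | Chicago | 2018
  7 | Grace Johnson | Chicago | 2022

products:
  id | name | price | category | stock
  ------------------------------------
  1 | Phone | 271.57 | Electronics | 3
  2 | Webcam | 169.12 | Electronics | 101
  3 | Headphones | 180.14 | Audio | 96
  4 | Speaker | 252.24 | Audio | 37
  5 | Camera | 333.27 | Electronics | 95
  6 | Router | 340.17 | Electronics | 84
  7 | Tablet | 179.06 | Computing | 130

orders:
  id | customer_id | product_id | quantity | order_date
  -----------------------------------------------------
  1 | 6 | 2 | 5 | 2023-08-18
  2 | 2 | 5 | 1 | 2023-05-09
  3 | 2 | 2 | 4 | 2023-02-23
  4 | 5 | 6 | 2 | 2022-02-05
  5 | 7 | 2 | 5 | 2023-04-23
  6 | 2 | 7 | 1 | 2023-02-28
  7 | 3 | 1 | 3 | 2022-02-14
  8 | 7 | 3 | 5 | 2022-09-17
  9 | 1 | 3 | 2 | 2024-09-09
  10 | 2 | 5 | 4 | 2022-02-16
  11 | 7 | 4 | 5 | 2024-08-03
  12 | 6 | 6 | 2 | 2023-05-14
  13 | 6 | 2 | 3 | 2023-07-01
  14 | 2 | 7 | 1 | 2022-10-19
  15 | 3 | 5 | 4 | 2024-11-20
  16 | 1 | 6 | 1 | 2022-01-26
SELECT name, signup_year FROM customers WHERE signup_year <= 2020

Execution result:
name | signup_year
Carol Johnson | 2018
Peter Miller | 2019
David Johnson | 2018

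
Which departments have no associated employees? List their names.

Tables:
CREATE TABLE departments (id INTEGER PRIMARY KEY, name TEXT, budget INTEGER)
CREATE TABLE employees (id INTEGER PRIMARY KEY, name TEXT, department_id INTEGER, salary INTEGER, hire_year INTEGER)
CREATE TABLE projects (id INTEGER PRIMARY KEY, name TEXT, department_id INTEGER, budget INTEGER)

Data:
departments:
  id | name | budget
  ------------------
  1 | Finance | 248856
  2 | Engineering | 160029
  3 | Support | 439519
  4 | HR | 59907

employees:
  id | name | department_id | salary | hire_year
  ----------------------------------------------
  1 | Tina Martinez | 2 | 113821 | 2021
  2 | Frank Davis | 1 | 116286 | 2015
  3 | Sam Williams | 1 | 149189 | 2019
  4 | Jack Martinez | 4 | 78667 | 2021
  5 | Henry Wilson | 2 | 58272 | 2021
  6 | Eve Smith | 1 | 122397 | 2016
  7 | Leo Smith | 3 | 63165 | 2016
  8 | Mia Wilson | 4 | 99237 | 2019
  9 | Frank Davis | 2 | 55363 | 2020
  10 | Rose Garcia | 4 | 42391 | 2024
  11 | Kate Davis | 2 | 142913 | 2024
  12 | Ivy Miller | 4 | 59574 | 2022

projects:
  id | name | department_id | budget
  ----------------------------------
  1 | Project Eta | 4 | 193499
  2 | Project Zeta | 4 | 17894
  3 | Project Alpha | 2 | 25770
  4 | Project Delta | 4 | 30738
SELECT p.name FROM departments p LEFT JOIN employees c ON c.department_id = p.id WHERE c.id IS NULL

Execution result:
(no rows)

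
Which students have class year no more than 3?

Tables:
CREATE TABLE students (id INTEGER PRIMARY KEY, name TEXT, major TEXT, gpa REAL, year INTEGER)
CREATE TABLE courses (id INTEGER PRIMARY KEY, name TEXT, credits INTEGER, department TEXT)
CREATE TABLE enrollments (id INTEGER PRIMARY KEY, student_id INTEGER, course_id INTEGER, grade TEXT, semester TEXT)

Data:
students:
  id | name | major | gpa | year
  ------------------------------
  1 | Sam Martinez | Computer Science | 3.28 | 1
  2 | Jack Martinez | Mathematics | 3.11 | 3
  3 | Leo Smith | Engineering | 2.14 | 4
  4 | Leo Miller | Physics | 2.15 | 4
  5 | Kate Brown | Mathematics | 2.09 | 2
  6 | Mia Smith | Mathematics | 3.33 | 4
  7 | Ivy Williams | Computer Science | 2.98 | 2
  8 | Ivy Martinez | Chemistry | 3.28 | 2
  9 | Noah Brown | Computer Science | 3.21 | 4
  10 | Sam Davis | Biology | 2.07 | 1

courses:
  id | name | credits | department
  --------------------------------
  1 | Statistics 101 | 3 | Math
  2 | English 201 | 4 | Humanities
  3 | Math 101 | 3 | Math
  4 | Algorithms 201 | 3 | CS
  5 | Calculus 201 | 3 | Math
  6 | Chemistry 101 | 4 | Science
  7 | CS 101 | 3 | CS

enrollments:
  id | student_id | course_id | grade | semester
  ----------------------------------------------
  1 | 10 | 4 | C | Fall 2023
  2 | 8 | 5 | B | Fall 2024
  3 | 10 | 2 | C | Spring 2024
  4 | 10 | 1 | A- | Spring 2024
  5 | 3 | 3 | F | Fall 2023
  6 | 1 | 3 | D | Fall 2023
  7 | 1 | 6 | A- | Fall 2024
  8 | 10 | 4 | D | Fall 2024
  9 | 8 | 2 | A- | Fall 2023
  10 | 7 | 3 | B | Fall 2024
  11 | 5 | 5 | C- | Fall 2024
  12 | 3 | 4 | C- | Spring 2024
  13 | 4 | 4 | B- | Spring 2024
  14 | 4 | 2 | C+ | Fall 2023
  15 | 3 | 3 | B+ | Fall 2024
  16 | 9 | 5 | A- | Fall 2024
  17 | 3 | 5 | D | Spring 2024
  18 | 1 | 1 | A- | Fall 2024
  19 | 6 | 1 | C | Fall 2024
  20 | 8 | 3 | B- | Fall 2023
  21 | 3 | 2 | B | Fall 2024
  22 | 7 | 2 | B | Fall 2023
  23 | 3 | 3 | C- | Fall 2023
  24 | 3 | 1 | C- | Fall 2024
SELECT name, year FROM students WHERE year <= 3

Execution result:
name | year
Sam Martinez | 1
Jack Martinez | 3
Kate Brown | 2
Ivy Williams | 2
Ivy Martinez | 2
Sam Davis | 1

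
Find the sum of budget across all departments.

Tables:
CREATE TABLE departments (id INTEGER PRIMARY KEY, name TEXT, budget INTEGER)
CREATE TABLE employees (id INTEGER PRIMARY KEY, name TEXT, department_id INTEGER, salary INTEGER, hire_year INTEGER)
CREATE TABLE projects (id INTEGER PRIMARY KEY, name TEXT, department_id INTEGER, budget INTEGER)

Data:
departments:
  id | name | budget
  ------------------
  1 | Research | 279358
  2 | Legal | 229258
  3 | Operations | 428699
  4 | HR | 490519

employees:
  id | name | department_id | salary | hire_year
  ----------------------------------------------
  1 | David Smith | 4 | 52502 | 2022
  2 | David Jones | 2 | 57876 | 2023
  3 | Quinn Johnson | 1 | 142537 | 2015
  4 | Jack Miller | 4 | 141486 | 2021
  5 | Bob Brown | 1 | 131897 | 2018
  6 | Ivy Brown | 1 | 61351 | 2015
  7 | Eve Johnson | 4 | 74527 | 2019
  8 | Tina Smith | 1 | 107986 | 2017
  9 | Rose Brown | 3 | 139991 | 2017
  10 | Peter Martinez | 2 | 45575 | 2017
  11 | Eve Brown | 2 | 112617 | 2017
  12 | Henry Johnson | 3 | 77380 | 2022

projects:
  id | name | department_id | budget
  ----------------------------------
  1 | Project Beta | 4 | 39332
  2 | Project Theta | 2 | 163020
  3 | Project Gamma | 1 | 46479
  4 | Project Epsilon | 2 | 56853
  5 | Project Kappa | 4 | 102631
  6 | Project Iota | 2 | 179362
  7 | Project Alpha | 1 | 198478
SELECT SUM(budget) FROM departments

Execution result:
1427834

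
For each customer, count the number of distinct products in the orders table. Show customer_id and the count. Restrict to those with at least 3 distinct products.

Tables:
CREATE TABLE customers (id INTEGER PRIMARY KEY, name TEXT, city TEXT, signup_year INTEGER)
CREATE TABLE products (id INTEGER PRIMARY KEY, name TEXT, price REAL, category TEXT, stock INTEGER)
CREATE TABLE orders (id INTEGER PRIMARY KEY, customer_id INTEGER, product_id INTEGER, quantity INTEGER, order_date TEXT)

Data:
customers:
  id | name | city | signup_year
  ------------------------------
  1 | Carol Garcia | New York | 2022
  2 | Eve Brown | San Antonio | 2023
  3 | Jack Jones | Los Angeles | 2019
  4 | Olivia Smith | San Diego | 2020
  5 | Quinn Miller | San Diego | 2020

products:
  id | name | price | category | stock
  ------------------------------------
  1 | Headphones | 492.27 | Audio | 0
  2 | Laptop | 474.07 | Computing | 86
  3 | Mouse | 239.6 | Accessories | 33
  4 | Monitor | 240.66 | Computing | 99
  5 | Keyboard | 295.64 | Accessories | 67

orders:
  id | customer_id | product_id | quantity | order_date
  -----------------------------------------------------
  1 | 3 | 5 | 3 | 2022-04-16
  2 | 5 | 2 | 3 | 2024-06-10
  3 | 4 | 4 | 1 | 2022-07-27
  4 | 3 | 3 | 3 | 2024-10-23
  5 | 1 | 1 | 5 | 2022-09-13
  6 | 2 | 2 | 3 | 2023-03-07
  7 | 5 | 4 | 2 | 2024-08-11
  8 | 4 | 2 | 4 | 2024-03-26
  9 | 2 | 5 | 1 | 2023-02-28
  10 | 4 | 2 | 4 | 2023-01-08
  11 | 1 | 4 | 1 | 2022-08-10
SELECT customer_id, COUNT(DISTINCT product_id) AS distinct_product_count FROM orders GROUP BY customer_id HAVING COUNT(DISTINCT product_id) >= 3

Execution result:
(no rows)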